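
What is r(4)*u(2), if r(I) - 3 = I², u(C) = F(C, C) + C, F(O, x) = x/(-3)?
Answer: 76/3 ≈ 25.333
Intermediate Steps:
F(O, x) = -x/3 (F(O, x) = x*(-⅓) = -x/3)
u(C) = 2*C/3 (u(C) = -C/3 + C = 2*C/3)
r(I) = 3 + I²
r(4)*u(2) = (3 + 4²)*((⅔)*2) = (3 + 16)*(4/3) = 19*(4/3) = 76/3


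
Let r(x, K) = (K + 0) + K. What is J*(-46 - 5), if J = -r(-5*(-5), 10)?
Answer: 1020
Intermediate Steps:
r(x, K) = 2*K (r(x, K) = K + K = 2*K)
J = -20 (J = -2*10 = -1*20 = -20)
J*(-46 - 5) = -20*(-46 - 5) = -20*(-51) = 1020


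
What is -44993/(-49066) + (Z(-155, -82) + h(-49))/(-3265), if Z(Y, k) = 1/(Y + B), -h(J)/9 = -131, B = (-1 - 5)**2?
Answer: 2119479091/3812771662 ≈ 0.55589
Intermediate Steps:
B = 36 (B = (-6)**2 = 36)
h(J) = 1179 (h(J) = -9*(-131) = 1179)
Z(Y, k) = 1/(36 + Y) (Z(Y, k) = 1/(Y + 36) = 1/(36 + Y))
-44993/(-49066) + (Z(-155, -82) + h(-49))/(-3265) = -44993/(-49066) + (1/(36 - 155) + 1179)/(-3265) = -44993*(-1/49066) + (1/(-119) + 1179)*(-1/3265) = 44993/49066 + (-1/119 + 1179)*(-1/3265) = 44993/49066 + (140300/119)*(-1/3265) = 44993/49066 - 28060/77707 = 2119479091/3812771662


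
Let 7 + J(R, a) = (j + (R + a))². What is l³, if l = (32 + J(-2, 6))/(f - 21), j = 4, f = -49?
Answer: -704969/343000 ≈ -2.0553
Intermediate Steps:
J(R, a) = -7 + (4 + R + a)² (J(R, a) = -7 + (4 + (R + a))² = -7 + (4 + R + a)²)
l = -89/70 (l = (32 + (-7 + (4 - 2 + 6)²))/(-49 - 21) = (32 + (-7 + 8²))/(-70) = (32 + (-7 + 64))*(-1/70) = (32 + 57)*(-1/70) = 89*(-1/70) = -89/70 ≈ -1.2714)
l³ = (-89/70)³ = -704969/343000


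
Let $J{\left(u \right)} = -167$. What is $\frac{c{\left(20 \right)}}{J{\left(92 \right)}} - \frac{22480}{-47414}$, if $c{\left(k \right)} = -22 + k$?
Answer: $\frac{1924494}{3959069} \approx 0.4861$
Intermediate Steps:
$\frac{c{\left(20 \right)}}{J{\left(92 \right)}} - \frac{22480}{-47414} = \frac{-22 + 20}{-167} - \frac{22480}{-47414} = \left(-2\right) \left(- \frac{1}{167}\right) - - \frac{11240}{23707} = \frac{2}{167} + \frac{11240}{23707} = \frac{1924494}{3959069}$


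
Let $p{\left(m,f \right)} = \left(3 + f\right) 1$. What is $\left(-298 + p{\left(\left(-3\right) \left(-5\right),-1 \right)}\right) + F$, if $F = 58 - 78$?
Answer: $-316$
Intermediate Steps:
$F = -20$ ($F = 58 - 78 = -20$)
$p{\left(m,f \right)} = 3 + f$
$\left(-298 + p{\left(\left(-3\right) \left(-5\right),-1 \right)}\right) + F = \left(-298 + \left(3 - 1\right)\right) - 20 = \left(-298 + 2\right) - 20 = -296 - 20 = -316$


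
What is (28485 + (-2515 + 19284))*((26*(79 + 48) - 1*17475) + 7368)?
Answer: -307953470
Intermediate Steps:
(28485 + (-2515 + 19284))*((26*(79 + 48) - 1*17475) + 7368) = (28485 + 16769)*((26*127 - 17475) + 7368) = 45254*((3302 - 17475) + 7368) = 45254*(-14173 + 7368) = 45254*(-6805) = -307953470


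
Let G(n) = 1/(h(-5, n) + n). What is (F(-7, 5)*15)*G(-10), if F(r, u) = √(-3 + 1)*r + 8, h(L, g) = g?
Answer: -6 + 21*I*√2/4 ≈ -6.0 + 7.4246*I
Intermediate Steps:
F(r, u) = 8 + I*r*√2 (F(r, u) = √(-2)*r + 8 = (I*√2)*r + 8 = I*r*√2 + 8 = 8 + I*r*√2)
G(n) = 1/(2*n) (G(n) = 1/(n + n) = 1/(2*n))
(F(-7, 5)*15)*G(-10) = ((8 + I*(-7)*√2)*15)*((½)/(-10)) = ((8 - 7*I*√2)*15)*((½)*(-⅒)) = (120 - 105*I*√2)*(-1/20) = -6 + 21*I*√2/4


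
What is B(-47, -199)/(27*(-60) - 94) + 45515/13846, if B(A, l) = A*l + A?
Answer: -25419083/11866022 ≈ -2.1422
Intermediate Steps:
B(A, l) = A + A*l
B(-47, -199)/(27*(-60) - 94) + 45515/13846 = (-47*(1 - 199))/(27*(-60) - 94) + 45515/13846 = (-47*(-198))/(-1620 - 94) + 45515*(1/13846) = 9306/(-1714) + 45515/13846 = 9306*(-1/1714) + 45515/13846 = -4653/857 + 45515/13846 = -25419083/11866022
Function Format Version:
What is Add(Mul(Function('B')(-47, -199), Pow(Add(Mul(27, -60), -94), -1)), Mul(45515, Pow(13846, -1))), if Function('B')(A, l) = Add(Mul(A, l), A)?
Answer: Rational(-25419083, 11866022) ≈ -2.1422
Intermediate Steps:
Function('B')(A, l) = Add(A, Mul(A, l))
Add(Mul(Function('B')(-47, -199), Pow(Add(Mul(27, -60), -94), -1)), Mul(45515, Pow(13846, -1))) = Add(Mul(Mul(-47, Add(1, -199)), Pow(Add(Mul(27, -60), -94), -1)), Mul(45515, Pow(13846, -1))) = Add(Mul(Mul(-47, -198), Pow(Add(-1620, -94), -1)), Mul(45515, Rational(1, 13846))) = Add(Mul(9306, Pow(-1714, -1)), Rational(45515, 13846)) = Add(Mul(9306, Rational(-1, 1714)), Rational(45515, 13846)) = Add(Rational(-4653, 857), Rational(45515, 13846)) = Rational(-25419083, 11866022)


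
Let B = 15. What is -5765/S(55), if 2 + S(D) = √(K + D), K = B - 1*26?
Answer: -1153/4 - 1153*√11/4 ≈ -1244.3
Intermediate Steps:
K = -11 (K = 15 - 1*26 = 15 - 26 = -11)
S(D) = -2 + √(-11 + D)
-5765/S(55) = -5765/(-2 + √(-11 + 55)) = -5765/(-2 + √44) = -5765/(-2 + 2*√11)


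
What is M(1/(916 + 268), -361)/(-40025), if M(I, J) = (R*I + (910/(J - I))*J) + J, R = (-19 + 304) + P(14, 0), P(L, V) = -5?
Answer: -6948792259/506387494500 ≈ -0.013722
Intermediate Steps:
R = 280 (R = (-19 + 304) - 5 = 285 - 5 = 280)
M(I, J) = J + 280*I + 910*J/(J - I) (M(I, J) = (280*I + (910/(J - I))*J) + J = (280*I + 910*J/(J - I)) + J = J + 280*I + 910*J/(J - I))
M(1/(916 + 268), -361)/(-40025) = ((-1*(-361)² - 910*(-361) + 280*(1/(916 + 268))² - 279*(-361)/(916 + 268))/(1/(916 + 268) - 1*(-361)))/(-40025) = ((-1*130321 + 328510 + 280*(1/1184)² - 279*(-361)/1184)/(1/1184 + 361))*(-1/40025) = ((-130321 + 328510 + 280*(1/1184)² - 279*1/1184*(-361))/(1/1184 + 361))*(-1/40025) = ((-130321 + 328510 + 280*(1/1401856) + 100719/1184)/(427425/1184))*(-1/40025) = (1184*(-130321 + 328510 + 35/175232 + 100719/1184)/427425)*(-1/40025) = ((1184/427425)*(34743961295/175232))*(-1/40025) = (6948792259/12651780)*(-1/40025) = -6948792259/506387494500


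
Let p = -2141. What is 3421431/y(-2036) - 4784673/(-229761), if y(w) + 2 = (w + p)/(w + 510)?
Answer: 44430051531533/9573375 ≈ 4.6410e+6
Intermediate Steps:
y(w) = -2 + (-2141 + w)/(510 + w) (y(w) = -2 + (w - 2141)/(w + 510) = -2 + (-2141 + w)/(510 + w))
3421431/y(-2036) - 4784673/(-229761) = 3421431/(((-3161 - 1*(-2036))/(510 - 2036))) - 4784673/(-229761) = 3421431/(((-3161 + 2036)/(-1526))) - 4784673*(-1/229761) = 3421431/((-1/1526*(-1125))) + 1594891/76587 = 3421431/(1125/1526) + 1594891/76587 = 3421431*(1526/1125) + 1594891/76587 = 580122634/125 + 1594891/76587 = 44430051531533/9573375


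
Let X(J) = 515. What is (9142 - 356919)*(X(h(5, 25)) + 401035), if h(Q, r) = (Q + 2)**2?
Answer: -139649854350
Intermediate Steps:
h(Q, r) = (2 + Q)**2
(9142 - 356919)*(X(h(5, 25)) + 401035) = (9142 - 356919)*(515 + 401035) = -347777*401550 = -139649854350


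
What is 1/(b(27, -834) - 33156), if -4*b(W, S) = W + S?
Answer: -4/131817 ≈ -3.0345e-5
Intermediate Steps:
b(W, S) = -S/4 - W/4 (b(W, S) = -(W + S)/4 = -(S + W)/4 = -S/4 - W/4)
1/(b(27, -834) - 33156) = 1/((-¼*(-834) - ¼*27) - 33156) = 1/((417/2 - 27/4) - 33156) = 1/(807/4 - 33156) = 1/(-131817/4) = -4/131817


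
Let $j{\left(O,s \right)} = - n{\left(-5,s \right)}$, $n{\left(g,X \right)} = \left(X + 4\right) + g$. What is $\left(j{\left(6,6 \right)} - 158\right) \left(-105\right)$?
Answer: $17115$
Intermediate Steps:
$n{\left(g,X \right)} = 4 + X + g$ ($n{\left(g,X \right)} = \left(4 + X\right) + g = 4 + X + g$)
$j{\left(O,s \right)} = 1 - s$ ($j{\left(O,s \right)} = - (4 + s - 5) = - (-1 + s) = 1 - s$)
$\left(j{\left(6,6 \right)} - 158\right) \left(-105\right) = \left(\left(1 - 6\right) - 158\right) \left(-105\right) = \left(-5 - 158\right) \left(-105\right) = \left(-163\right) \left(-105\right) = 17115$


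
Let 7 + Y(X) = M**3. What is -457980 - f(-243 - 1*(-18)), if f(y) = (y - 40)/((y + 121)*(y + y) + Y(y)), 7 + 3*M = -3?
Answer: -578158982625/1262411 ≈ -4.5798e+5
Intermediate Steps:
M = -10/3 (M = -7/3 + (1/3)*(-3) = -7/3 - 1 = -10/3 ≈ -3.3333)
Y(X) = -1189/27 (Y(X) = -7 + (-10/3)**3 = -7 - 1000/27 = -1189/27)
f(y) = (-40 + y)/(-1189/27 + 2*y*(121 + y)) (f(y) = (y - 40)/((y + 121)*(y + y) - 1189/27) = (-40 + y)/((121 + y)*(2*y) - 1189/27) = (-40 + y)/(2*y*(121 + y) - 1189/27) = (-40 + y)/(-1189/27 + 2*y*(121 + y)))
-457980 - f(-243 - 1*(-18)) = -457980 - 27*(-40 + (-243 - 1*(-18)))/(-1189 + 54*(-243 - 1*(-18))**2 + 6534*(-243 - 1*(-18))) = -457980 - 27*(-40 + (-243 + 18))/(-1189 + 54*(-243 + 18)**2 + 6534*(-243 + 18)) = -457980 - 27*(-40 - 225)/(-1189 + 54*(-225)**2 + 6534*(-225)) = -457980 - 27*(-265)/(-1189 + 54*50625 - 1470150) = -457980 - 27*(-265)/(-1189 + 2733750 - 1470150) = -457980 - 27*(-265)/1262411 = -457980 - 1*(-7155/1262411) = -457980 + 7155/1262411 = -578158982625/1262411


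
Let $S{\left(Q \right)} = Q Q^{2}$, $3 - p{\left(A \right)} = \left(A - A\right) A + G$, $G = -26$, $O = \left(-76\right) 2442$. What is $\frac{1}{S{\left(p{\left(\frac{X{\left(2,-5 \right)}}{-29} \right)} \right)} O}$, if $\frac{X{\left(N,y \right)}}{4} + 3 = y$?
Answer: $- \frac{1}{4526403288} \approx -2.2093 \cdot 10^{-10}$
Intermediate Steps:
$O = -185592$
$X{\left(N,y \right)} = -12 + 4 y$
$p{\left(A \right)} = 29$ ($p{\left(A \right)} = 3 - \left(\left(A - A\right) A - 26\right) = 3 - \left(0 A - 26\right) = 3 - \left(0 - 26\right) = 3 - -26 = 3 + 26 = 29$)
$S{\left(Q \right)} = Q^{3}$
$\frac{1}{S{\left(p{\left(\frac{X{\left(2,-5 \right)}}{-29} \right)} \right)} O} = \frac{1}{29^{3} \left(-185592\right)} = \frac{1}{24389} \left(- \frac{1}{185592}\right) = - \frac{1}{4526403288}$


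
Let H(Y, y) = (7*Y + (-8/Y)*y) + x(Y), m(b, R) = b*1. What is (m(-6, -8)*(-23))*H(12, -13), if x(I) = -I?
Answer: 11132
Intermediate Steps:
m(b, R) = b
H(Y, y) = 6*Y - 8*y/Y (H(Y, y) = (7*Y + (-8/Y)*y) - Y = (7*Y - 8*y/Y) - Y = 6*Y - 8*y/Y)
(m(-6, -8)*(-23))*H(12, -13) = (-6*(-23))*(6*12 - 8*(-13)/12) = 138*(72 - 8*(-13)*1/12) = 138*(72 + 26/3) = 138*(242/3) = 11132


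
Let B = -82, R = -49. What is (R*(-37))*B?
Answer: -148666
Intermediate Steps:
(R*(-37))*B = -49*(-37)*(-82) = 1813*(-82) = -148666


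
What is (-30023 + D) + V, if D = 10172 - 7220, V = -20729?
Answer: -47800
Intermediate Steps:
D = 2952
(-30023 + D) + V = (-30023 + 2952) - 20729 = -27071 - 20729 = -47800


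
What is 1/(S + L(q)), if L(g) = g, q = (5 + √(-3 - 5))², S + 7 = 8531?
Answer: 8541/72949481 - 20*I*√2/72949481 ≈ 0.00011708 - 3.8772e-7*I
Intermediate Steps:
S = 8524 (S = -7 + 8531 = 8524)
q = (5 + 2*I*√2)² (q = (5 + √(-8))² = (5 + 2*I*√2)² ≈ 17.0 + 28.284*I)
1/(S + L(q)) = 1/(8524 + (17 + 20*I*√2)) = 1/(8541 + 20*I*√2)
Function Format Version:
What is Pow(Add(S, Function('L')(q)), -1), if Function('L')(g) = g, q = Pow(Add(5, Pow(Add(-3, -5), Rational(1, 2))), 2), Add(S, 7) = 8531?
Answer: Add(Rational(8541, 72949481), Mul(Rational(-20, 72949481), I, Pow(2, Rational(1, 2)))) ≈ Add(0.00011708, Mul(-3.8772e-7, I))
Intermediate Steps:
S = 8524 (S = Add(-7, 8531) = 8524)
q = Pow(Add(5, Mul(2, I, Pow(2, Rational(1, 2)))), 2) (q = Pow(Add(5, Pow(-8, Rational(1, 2))), 2) = Pow(Add(5, Mul(2, I, Pow(2, Rational(1, 2)))), 2) ≈ Add(17.000, Mul(28.284, I)))
Pow(Add(S, Function('L')(q)), -1) = Pow(Add(8524, Add(17, Mul(20, I, Pow(2, Rational(1, 2))))), -1) = Pow(Add(8541, Mul(20, I, Pow(2, Rational(1, 2)))), -1)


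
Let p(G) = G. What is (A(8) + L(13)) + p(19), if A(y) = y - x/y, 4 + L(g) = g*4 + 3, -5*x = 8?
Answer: 391/5 ≈ 78.200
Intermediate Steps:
x = -8/5 (x = -1/5*8 = -8/5 ≈ -1.6000)
L(g) = -1 + 4*g (L(g) = -4 + (g*4 + 3) = -4 + (4*g + 3) = -4 + (3 + 4*g) = -1 + 4*g)
A(y) = y + 8/(5*y) (A(y) = y - (-8)/(5*y) = y + 8/(5*y))
(A(8) + L(13)) + p(19) = ((8 + (8/5)/8) + (-1 + 4*13)) + 19 = ((8 + (8/5)*(1/8)) + (-1 + 52)) + 19 = ((8 + 1/5) + 51) + 19 = (41/5 + 51) + 19 = 296/5 + 19 = 391/5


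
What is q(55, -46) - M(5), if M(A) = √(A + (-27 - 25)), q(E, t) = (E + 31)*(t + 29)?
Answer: -1462 - I*√47 ≈ -1462.0 - 6.8557*I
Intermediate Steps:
q(E, t) = (29 + t)*(31 + E) (q(E, t) = (31 + E)*(29 + t) = (29 + t)*(31 + E))
M(A) = √(-52 + A) (M(A) = √(A - 52) = √(-52 + A))
q(55, -46) - M(5) = (899 + 29*55 + 31*(-46) + 55*(-46)) - √(-52 + 5) = (899 + 1595 - 1426 - 2530) - √(-47) = -1462 - I*√47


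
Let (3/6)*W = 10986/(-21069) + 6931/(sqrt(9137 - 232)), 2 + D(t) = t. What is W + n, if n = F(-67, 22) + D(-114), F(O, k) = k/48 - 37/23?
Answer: -50911021/430744 + 13862*sqrt(8905)/8905 ≈ 28.702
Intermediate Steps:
F(O, k) = -37/23 + k/48 (F(O, k) = k*(1/48) - 37*1/23 = k/48 - 37/23 = -37/23 + k/48)
D(t) = -2 + t
n = -64667/552 (n = (-37/23 + (1/48)*22) + (-2 - 114) = (-37/23 + 11/24) - 116 = -635/552 - 116 = -64667/552 ≈ -117.15)
W = -7324/7023 + 13862*sqrt(8905)/8905 (W = 2*(10986/(-21069) + 6931/(sqrt(9137 - 232))) = 2*(10986*(-1/21069) + 6931/(sqrt(8905))) = 2*(-3662/7023 + 6931*(sqrt(8905)/8905)) = 2*(-3662/7023 + 6931*sqrt(8905)/8905) = -7324/7023 + 13862*sqrt(8905)/8905 ≈ 145.85)
W + n = (-7324/7023 + 13862*sqrt(8905)/8905) - 64667/552 = -50911021/430744 + 13862*sqrt(8905)/8905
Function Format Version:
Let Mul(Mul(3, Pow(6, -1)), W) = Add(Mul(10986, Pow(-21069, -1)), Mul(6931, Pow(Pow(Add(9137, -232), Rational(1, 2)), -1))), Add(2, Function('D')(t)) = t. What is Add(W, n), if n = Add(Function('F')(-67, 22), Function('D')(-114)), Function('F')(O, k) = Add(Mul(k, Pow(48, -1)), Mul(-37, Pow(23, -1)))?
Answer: Add(Rational(-50911021, 430744), Mul(Rational(13862, 8905), Pow(8905, Rational(1, 2)))) ≈ 28.702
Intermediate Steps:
Function('F')(O, k) = Add(Rational(-37, 23), Mul(Rational(1, 48), k)) (Function('F')(O, k) = Add(Mul(k, Rational(1, 48)), Mul(-37, Rational(1, 23))) = Add(Mul(Rational(1, 48), k), Rational(-37, 23)) = Add(Rational(-37, 23), Mul(Rational(1, 48), k)))
Function('D')(t) = Add(-2, t)
n = Rational(-64667, 552) (n = Add(Add(Rational(-37, 23), Mul(Rational(1, 48), 22)), Add(-2, -114)) = Add(Add(Rational(-37, 23), Rational(11, 24)), -116) = Add(Rational(-635, 552), -116) = Rational(-64667, 552) ≈ -117.15)
W = Add(Rational(-7324, 7023), Mul(Rational(13862, 8905), Pow(8905, Rational(1, 2)))) (W = Mul(2, Add(Mul(10986, Pow(-21069, -1)), Mul(6931, Pow(Pow(Add(9137, -232), Rational(1, 2)), -1)))) = Mul(2, Add(Mul(10986, Rational(-1, 21069)), Mul(6931, Pow(Pow(8905, Rational(1, 2)), -1)))) = Mul(2, Add(Rational(-3662, 7023), Mul(6931, Mul(Rational(1, 8905), Pow(8905, Rational(1, 2)))))) = Mul(2, Add(Rational(-3662, 7023), Mul(Rational(6931, 8905), Pow(8905, Rational(1, 2))))) = Add(Rational(-7324, 7023), Mul(Rational(13862, 8905), Pow(8905, Rational(1, 2)))) ≈ 145.85)
Add(W, n) = Add(Add(Rational(-7324, 7023), Mul(Rational(13862, 8905), Pow(8905, Rational(1, 2)))), Rational(-64667, 552)) = Add(Rational(-50911021, 430744), Mul(Rational(13862, 8905), Pow(8905, Rational(1, 2))))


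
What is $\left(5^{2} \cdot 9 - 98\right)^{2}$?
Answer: $16129$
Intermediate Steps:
$\left(5^{2} \cdot 9 - 98\right)^{2} = \left(25 \cdot 9 - 98\right)^{2} = \left(225 - 98\right)^{2} = 127^{2} = 16129$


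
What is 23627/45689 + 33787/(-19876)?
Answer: -1074083991/908114564 ≈ -1.1828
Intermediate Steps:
23627/45689 + 33787/(-19876) = 23627*(1/45689) + 33787*(-1/19876) = 23627/45689 - 33787/19876 = -1074083991/908114564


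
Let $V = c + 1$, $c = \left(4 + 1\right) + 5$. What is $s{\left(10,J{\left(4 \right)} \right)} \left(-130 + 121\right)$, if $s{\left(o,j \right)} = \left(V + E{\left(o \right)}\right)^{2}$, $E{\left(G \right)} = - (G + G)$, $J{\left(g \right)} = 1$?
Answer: $-729$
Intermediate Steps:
$c = 10$ ($c = 5 + 5 = 10$)
$E{\left(G \right)} = - 2 G$
$V = 11$ ($V = 10 + 1 = 11$)
$s{\left(o,j \right)} = \left(11 - 2 o\right)^{2}$
$s{\left(10,J{\left(4 \right)} \right)} \left(-130 + 121\right) = \left(-11 + 2 \cdot 10\right)^{2} \left(-130 + 121\right) = \left(-11 + 20\right)^{2} \left(-9\right) = 9^{2} \left(-9\right) = 81 \left(-9\right) = -729$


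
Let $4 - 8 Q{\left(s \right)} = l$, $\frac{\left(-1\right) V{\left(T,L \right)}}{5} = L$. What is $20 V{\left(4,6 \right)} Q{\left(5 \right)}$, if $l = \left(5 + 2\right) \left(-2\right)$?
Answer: $-1350$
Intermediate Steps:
$V{\left(T,L \right)} = - 5 L$
$l = -14$ ($l = 7 \left(-2\right) = -14$)
$Q{\left(s \right)} = \frac{9}{4}$ ($Q{\left(s \right)} = \frac{1}{2} - - \frac{7}{4} = \frac{1}{2} + \frac{7}{4} = \frac{9}{4}$)
$20 V{\left(4,6 \right)} Q{\left(5 \right)} = 20 \left(\left(-5\right) 6\right) \frac{9}{4} = 20 \left(-30\right) \frac{9}{4} = \left(-600\right) \frac{9}{4} = -1350$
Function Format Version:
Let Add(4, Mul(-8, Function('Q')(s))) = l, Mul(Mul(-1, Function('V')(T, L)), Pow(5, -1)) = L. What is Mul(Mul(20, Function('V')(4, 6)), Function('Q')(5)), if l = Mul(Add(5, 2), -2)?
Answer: -1350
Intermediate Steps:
Function('V')(T, L) = Mul(-5, L)
l = -14 (l = Mul(7, -2) = -14)
Function('Q')(s) = Rational(9, 4) (Function('Q')(s) = Add(Rational(1, 2), Mul(Rational(-1, 8), -14)) = Add(Rational(1, 2), Rational(7, 4)) = Rational(9, 4))
Mul(Mul(20, Function('V')(4, 6)), Function('Q')(5)) = Mul(Mul(20, Mul(-5, 6)), Rational(9, 4)) = Mul(Mul(20, -30), Rational(9, 4)) = Mul(-600, Rational(9, 4)) = -1350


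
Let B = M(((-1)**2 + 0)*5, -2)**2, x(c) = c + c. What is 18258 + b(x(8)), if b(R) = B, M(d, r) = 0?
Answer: 18258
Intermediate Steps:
x(c) = 2*c
B = 0 (B = 0**2 = 0)
b(R) = 0
18258 + b(x(8)) = 18258 + 0 = 18258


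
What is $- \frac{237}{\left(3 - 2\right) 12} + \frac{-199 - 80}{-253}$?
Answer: $- \frac{18871}{1012} \approx -18.647$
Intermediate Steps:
$- \frac{237}{\left(3 - 2\right) 12} + \frac{-199 - 80}{-253} = - \frac{237}{1 \cdot 12} - - \frac{279}{253} = - \frac{237}{12} + \frac{279}{253} = \left(-237\right) \frac{1}{12} + \frac{279}{253} = - \frac{79}{4} + \frac{279}{253} = - \frac{18871}{1012}$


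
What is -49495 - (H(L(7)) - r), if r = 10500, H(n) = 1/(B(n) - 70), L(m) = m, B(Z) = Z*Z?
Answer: -818894/21 ≈ -38995.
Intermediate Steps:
B(Z) = Z**2
H(n) = 1/(-70 + n**2) (H(n) = 1/(n**2 - 70) = 1/(-70 + n**2))
-49495 - (H(L(7)) - r) = -49495 - (1/(-70 + 7**2) - 1*10500) = -49495 - (1/(-70 + 49) - 10500) = -49495 - (1/(-21) - 10500) = -49495 - (-1/21 - 10500) = -49495 - 1*(-220501/21) = -49495 + 220501/21 = -818894/21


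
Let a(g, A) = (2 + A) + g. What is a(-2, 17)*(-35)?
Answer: -595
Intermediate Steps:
a(g, A) = 2 + A + g
a(-2, 17)*(-35) = (2 + 17 - 2)*(-35) = 17*(-35) = -595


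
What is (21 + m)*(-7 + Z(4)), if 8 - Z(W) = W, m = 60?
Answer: -243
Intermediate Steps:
Z(W) = 8 - W
(21 + m)*(-7 + Z(4)) = (21 + 60)*(-7 + (8 - 1*4)) = 81*(-7 + (8 - 4)) = 81*(-7 + 4) = 81*(-3) = -243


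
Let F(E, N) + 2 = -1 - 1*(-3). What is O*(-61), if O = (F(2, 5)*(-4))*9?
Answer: 0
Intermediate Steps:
F(E, N) = 0 (F(E, N) = -2 + (-1 - 1*(-3)) = -2 + (-1 + 3) = -2 + 2 = 0)
O = 0 (O = (0*(-4))*9 = 0*9 = 0)
O*(-61) = 0*(-61) = 0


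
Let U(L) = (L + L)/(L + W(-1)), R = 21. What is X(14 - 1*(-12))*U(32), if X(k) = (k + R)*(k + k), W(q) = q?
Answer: 156416/31 ≈ 5045.7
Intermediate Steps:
X(k) = 2*k*(21 + k) (X(k) = (k + 21)*(k + k) = (21 + k)*(2*k) = 2*k*(21 + k))
U(L) = 2*L/(-1 + L) (U(L) = (L + L)/(L - 1) = (2*L)/(-1 + L) = 2*L/(-1 + L))
X(14 - 1*(-12))*U(32) = (2*(14 - 1*(-12))*(21 + (14 - 1*(-12))))*(2*32/(-1 + 32)) = (2*(14 + 12)*(21 + (14 + 12)))*(2*32/31) = (2*26*(21 + 26))*(2*32*(1/31)) = (2*26*47)*(64/31) = 2444*(64/31) = 156416/31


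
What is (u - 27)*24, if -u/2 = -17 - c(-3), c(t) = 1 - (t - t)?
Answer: 216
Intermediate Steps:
c(t) = 1 (c(t) = 1 - 1*0 = 1 + 0 = 1)
u = 36 (u = -2*(-17 - 1*1) = -2*(-17 - 1) = -2*(-18) = 36)
(u - 27)*24 = (36 - 27)*24 = 9*24 = 216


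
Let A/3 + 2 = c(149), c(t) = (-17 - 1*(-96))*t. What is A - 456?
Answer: 34851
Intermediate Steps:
c(t) = 79*t (c(t) = (-17 + 96)*t = 79*t)
A = 35307 (A = -6 + 3*(79*149) = -6 + 3*11771 = -6 + 35313 = 35307)
A - 456 = 35307 - 456 = 34851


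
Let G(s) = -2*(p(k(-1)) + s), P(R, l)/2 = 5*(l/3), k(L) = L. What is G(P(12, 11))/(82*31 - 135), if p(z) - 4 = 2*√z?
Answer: -244/7221 - 4*I/2407 ≈ -0.03379 - 0.0016618*I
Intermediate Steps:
p(z) = 4 + 2*√z
P(R, l) = 10*l/3 (P(R, l) = 2*(5*(l/3)) = 2*(5*l/3) = 10*l/3)
G(s) = -8 - 4*I - 2*s (G(s) = -2*((4 + 2*√(-1)) + s) = -2*((4 + 2*I) + s) = -2*(4 + s + 2*I) = -8 - 4*I - 2*s)
G(P(12, 11))/(82*31 - 135) = (-8 - 4*I - 20*11/3)/(82*31 - 135) = (-8 - 4*I - 2*110/3)/(2542 - 135) = (-8 - 4*I - 220/3)/2407 = (-244/3 - 4*I)*(1/2407) = -244/7221 - 4*I/2407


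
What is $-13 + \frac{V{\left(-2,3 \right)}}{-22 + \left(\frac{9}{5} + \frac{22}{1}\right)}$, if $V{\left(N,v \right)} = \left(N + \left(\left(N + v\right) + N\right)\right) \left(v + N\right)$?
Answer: $- \frac{44}{3} \approx -14.667$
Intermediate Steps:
$V{\left(N,v \right)} = \left(N + v\right) \left(v + 3 N\right)$ ($V{\left(N,v \right)} = \left(N + \left(v + 2 N\right)\right) \left(N + v\right) = \left(v + 3 N\right) \left(N + v\right) = \left(N + v\right) \left(v + 3 N\right)$)
$-13 + \frac{V{\left(-2,3 \right)}}{-22 + \left(\frac{9}{5} + \frac{22}{1}\right)} = -13 + \frac{3^{2} + 3 \left(-2\right)^{2} + 4 \left(-2\right) 3}{-22 + \left(\frac{9}{5} + \frac{22}{1}\right)} = -13 + \frac{9 + 3 \cdot 4 - 24}{-22 + \left(9 \cdot \frac{1}{5} + 22 \cdot 1\right)} = -13 + \frac{9 + 12 - 24}{-22 + \left(\frac{9}{5} + 22\right)} = -13 - \frac{3}{-22 + \frac{119}{5}} = -13 - \frac{3}{\frac{9}{5}} = -13 - \frac{5}{3} = - \frac{44}{3}$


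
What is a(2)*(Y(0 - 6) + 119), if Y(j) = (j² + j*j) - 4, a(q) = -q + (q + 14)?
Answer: 2618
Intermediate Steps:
a(q) = 14 (a(q) = -q + (14 + q) = 14)
Y(j) = -4 + 2*j² (Y(j) = (j² + j²) - 4 = 2*j² - 4 = -4 + 2*j²)
a(2)*(Y(0 - 6) + 119) = 14*((-4 + 2*(0 - 6)²) + 119) = 14*((-4 + 2*(-6)²) + 119) = 14*((-4 + 2*36) + 119) = 14*((-4 + 72) + 119) = 14*(68 + 119) = 14*187 = 2618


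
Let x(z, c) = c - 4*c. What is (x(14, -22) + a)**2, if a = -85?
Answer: 361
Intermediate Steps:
x(z, c) = -3*c
(x(14, -22) + a)**2 = (-3*(-22) - 85)**2 = (66 - 85)**2 = (-19)**2 = 361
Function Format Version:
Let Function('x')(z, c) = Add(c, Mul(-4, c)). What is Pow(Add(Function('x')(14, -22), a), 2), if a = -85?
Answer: 361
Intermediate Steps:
Function('x')(z, c) = Mul(-3, c)
Pow(Add(Function('x')(14, -22), a), 2) = Pow(Add(Mul(-3, -22), -85), 2) = Pow(Add(66, -85), 2) = Pow(-19, 2) = 361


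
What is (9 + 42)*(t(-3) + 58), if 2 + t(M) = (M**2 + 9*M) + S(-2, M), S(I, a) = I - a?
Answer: 1989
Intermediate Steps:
t(M) = -4 + M**2 + 8*M (t(M) = -2 + ((M**2 + 9*M) + (-2 - M)) = -2 + (-2 + M**2 + 8*M) = -4 + M**2 + 8*M)
(9 + 42)*(t(-3) + 58) = (9 + 42)*((-4 + (-3)**2 + 8*(-3)) + 58) = 51*((-4 + 9 - 24) + 58) = 51*(-19 + 58) = 51*39 = 1989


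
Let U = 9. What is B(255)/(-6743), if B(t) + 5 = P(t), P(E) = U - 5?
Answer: 1/6743 ≈ 0.00014830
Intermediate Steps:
P(E) = 4 (P(E) = 9 - 5 = 4)
B(t) = -1 (B(t) = -5 + 4 = -1)
B(255)/(-6743) = -1/(-6743) = -1*(-1/6743) = 1/6743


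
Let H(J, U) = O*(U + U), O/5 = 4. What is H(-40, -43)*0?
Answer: 0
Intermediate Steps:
O = 20 (O = 5*4 = 20)
H(J, U) = 40*U (H(J, U) = 20*(U + U) = 20*(2*U) = 40*U)
H(-40, -43)*0 = (40*(-43))*0 = -1720*0 = 0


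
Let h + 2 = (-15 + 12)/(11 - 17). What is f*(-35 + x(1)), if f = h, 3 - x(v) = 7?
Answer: 117/2 ≈ 58.500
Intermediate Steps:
x(v) = -4 (x(v) = 3 - 1*7 = 3 - 7 = -4)
h = -3/2 (h = -2 + (-15 + 12)/(11 - 17) = -2 - 3/(-6) = -2 - 3*(-⅙) = -2 + ½ = -3/2 ≈ -1.5000)
f = -3/2 ≈ -1.5000
f*(-35 + x(1)) = -3*(-35 - 4)/2 = -3/2*(-39) = 117/2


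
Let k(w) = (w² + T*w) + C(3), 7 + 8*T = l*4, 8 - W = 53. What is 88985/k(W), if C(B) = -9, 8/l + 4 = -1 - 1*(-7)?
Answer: 711880/15723 ≈ 45.276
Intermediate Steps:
W = -45 (W = 8 - 1*53 = 8 - 53 = -45)
l = 4 (l = 8/(-4 + (-1 - 1*(-7))) = 8/(-4 + (-1 + 7)) = 8/(-4 + 6) = 8/2 = 8*(½) = 4)
T = 9/8 (T = -7/8 + (4*4)/8 = -7/8 + (⅛)*16 = -7/8 + 2 = 9/8 ≈ 1.1250)
k(w) = -9 + w² + 9*w/8 (k(w) = (w² + 9*w/8) - 9 = -9 + w² + 9*w/8)
88985/k(W) = 88985/(-9 + (-45)² + (9/8)*(-45)) = 88985/(-9 + 2025 - 405/8) = 88985/(15723/8) = 88985*(8/15723) = 711880/15723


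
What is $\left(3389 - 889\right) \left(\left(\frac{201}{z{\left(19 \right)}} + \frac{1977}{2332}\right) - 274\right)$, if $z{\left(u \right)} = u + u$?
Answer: $- \frac{7417789375}{11077} \approx -6.6966 \cdot 10^{5}$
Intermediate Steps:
$z{\left(u \right)} = 2 u$
$\left(3389 - 889\right) \left(\left(\frac{201}{z{\left(19 \right)}} + \frac{1977}{2332}\right) - 274\right) = \left(3389 - 889\right) \left(\left(\frac{201}{2 \cdot 19} + \frac{1977}{2332}\right) - 274\right) = 2500 \left(\left(\frac{201}{38} + 1977 \cdot \frac{1}{2332}\right) - 274\right) = 2500 \left(\left(201 \cdot \frac{1}{38} + \frac{1977}{2332}\right) - 274\right) = 2500 \left(\left(\frac{201}{38} + \frac{1977}{2332}\right) - 274\right) = 2500 \left(\frac{271929}{44308} - 274\right) = 2500 \left(- \frac{11868463}{44308}\right) = - \frac{7417789375}{11077}$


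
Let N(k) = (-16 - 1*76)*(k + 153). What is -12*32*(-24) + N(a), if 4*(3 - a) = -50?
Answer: -6286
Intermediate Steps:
a = 31/2 (a = 3 - ¼*(-50) = 3 + 25/2 = 31/2 ≈ 15.500)
N(k) = -14076 - 92*k (N(k) = (-16 - 76)*(153 + k) = -92*(153 + k) = -14076 - 92*k)
-12*32*(-24) + N(a) = -12*32*(-24) + (-14076 - 92*31/2) = -384*(-24) + (-14076 - 1426) = 9216 - 15502 = -6286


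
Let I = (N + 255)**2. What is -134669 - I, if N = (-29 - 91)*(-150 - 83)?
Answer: -796220894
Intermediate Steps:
N = 27960 (N = -120*(-233) = 27960)
I = 796086225 (I = (27960 + 255)**2 = 28215**2 = 796086225)
-134669 - I = -134669 - 1*796086225 = -134669 - 796086225 = -796220894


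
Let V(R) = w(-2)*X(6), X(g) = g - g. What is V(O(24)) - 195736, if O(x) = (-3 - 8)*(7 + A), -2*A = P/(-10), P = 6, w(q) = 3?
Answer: -195736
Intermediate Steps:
X(g) = 0
A = 3/10 (A = -3/(-10) = -3*(-1)/10 = -½*(-⅗) = 3/10 ≈ 0.30000)
O(x) = -803/10 (O(x) = (-3 - 8)*(7 + 3/10) = -11*73/10 = -803/10)
V(R) = 0 (V(R) = 3*0 = 0)
V(O(24)) - 195736 = 0 - 195736 = -195736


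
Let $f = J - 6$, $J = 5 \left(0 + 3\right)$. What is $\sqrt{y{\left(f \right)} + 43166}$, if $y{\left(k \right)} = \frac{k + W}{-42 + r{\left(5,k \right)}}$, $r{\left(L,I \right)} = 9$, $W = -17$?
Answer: $\frac{\sqrt{47008038}}{33} \approx 207.76$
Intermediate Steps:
$J = 15$ ($J = 5 \cdot 3 = 15$)
$f = 9$ ($f = 15 - 6 = 9$)
$y{\left(k \right)} = \frac{17}{33} - \frac{k}{33}$ ($y{\left(k \right)} = \frac{k - 17}{-42 + 9} = \frac{-17 + k}{-33} = \left(-17 + k\right) \left(- \frac{1}{33}\right) = \frac{17}{33} - \frac{k}{33}$)
$\sqrt{y{\left(f \right)} + 43166} = \sqrt{\left(\frac{17}{33} - \frac{3}{11}\right) + 43166} = \sqrt{\frac{8}{33} + 43166} = \sqrt{\frac{1424486}{33}} = \frac{\sqrt{47008038}}{33}$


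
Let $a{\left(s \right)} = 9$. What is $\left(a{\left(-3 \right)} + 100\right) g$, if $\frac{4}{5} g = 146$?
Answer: $\frac{39785}{2} \approx 19893.0$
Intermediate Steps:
$g = \frac{365}{2}$ ($g = \frac{5}{4} \cdot 146 = \frac{365}{2} \approx 182.5$)
$\left(a{\left(-3 \right)} + 100\right) g = \left(9 + 100\right) \frac{365}{2} = 109 \cdot \frac{365}{2} = \frac{39785}{2}$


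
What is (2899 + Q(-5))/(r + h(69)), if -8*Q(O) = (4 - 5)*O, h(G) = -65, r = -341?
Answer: -23187/3248 ≈ -7.1389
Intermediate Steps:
Q(O) = O/8 (Q(O) = -(4 - 5)*O/8 = -(-1)*O/8 = O/8)
(2899 + Q(-5))/(r + h(69)) = (2899 + (⅛)*(-5))/(-341 - 65) = (2899 - 5/8)/(-406) = (23187/8)*(-1/406) = -23187/3248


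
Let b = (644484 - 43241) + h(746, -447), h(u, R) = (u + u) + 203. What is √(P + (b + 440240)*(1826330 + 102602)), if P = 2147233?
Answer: √2012221573129 ≈ 1.4185e+6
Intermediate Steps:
h(u, R) = 203 + 2*u (h(u, R) = 2*u + 203 = 203 + 2*u)
b = 602938 (b = (644484 - 43241) + (203 + 2*746) = 601243 + (203 + 1492) = 601243 + 1695 = 602938)
√(P + (b + 440240)*(1826330 + 102602)) = √(2147233 + (602938 + 440240)*(1826330 + 102602)) = √(2147233 + 1043178*1928932) = √(2147233 + 2012219425896) = √2012221573129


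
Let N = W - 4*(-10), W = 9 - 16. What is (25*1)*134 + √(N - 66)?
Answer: 3350 + I*√33 ≈ 3350.0 + 5.7446*I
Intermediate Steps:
W = -7
N = 33 (N = -7 - 4*(-10) = -7 + 40 = 33)
(25*1)*134 + √(N - 66) = (25*1)*134 + √(33 - 66) = 25*134 + √(-33) = 3350 + I*√33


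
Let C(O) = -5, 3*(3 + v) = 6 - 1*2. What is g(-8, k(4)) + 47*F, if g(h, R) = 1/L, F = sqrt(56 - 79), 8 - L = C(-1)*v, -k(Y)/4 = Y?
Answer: -3 + 47*I*sqrt(23) ≈ -3.0 + 225.4*I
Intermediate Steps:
v = -5/3 (v = -3 + (6 - 1*2)/3 = -3 + (6 - 2)/3 = -3 + (1/3)*4 = -3 + 4/3 = -5/3 ≈ -1.6667)
k(Y) = -4*Y
L = -1/3 (L = 8 - (-5)*(-5)/3 = 8 - 1*25/3 = 8 - 25/3 = -1/3 ≈ -0.33333)
F = I*sqrt(23) (F = sqrt(-23) = I*sqrt(23) ≈ 4.7958*I)
g(h, R) = -3 (g(h, R) = 1/(-1/3) = -3)
g(-8, k(4)) + 47*F = -3 + 47*(I*sqrt(23)) = -3 + 47*I*sqrt(23)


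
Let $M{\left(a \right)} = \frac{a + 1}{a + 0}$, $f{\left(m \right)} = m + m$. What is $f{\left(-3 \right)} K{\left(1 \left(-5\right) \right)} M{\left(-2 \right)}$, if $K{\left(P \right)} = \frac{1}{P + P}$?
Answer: $\frac{3}{10} \approx 0.3$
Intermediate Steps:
$f{\left(m \right)} = 2 m$
$K{\left(P \right)} = \frac{1}{2 P}$
$M{\left(a \right)} = \frac{1 + a}{a}$
$f{\left(-3 \right)} K{\left(1 \left(-5\right) \right)} M{\left(-2 \right)} = 2 \left(-3\right) \frac{1}{2 \cdot 1 \left(-5\right)} \frac{1 - 2}{-2} = - 6 \frac{1}{2 \left(-5\right)} \left(\left(- \frac{1}{2}\right) \left(-1\right)\right) = - 6 \cdot \frac{1}{2} \left(- \frac{1}{5}\right) \frac{1}{2} = \left(-6\right) \left(- \frac{1}{10}\right) \frac{1}{2} = \frac{3}{5} \cdot \frac{1}{2} = \frac{3}{10}$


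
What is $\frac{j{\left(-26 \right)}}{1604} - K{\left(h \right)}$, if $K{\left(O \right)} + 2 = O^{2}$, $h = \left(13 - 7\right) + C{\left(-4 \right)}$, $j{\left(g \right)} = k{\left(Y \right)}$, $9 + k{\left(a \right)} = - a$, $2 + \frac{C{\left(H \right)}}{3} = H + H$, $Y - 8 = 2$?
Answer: $- \frac{920715}{1604} \approx -574.01$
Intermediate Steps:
$Y = 10$ ($Y = 8 + 2 = 10$)
$C{\left(H \right)} = -6 + 6 H$ ($C{\left(H \right)} = -6 + 3 \left(H + H\right) = -6 + 3 \cdot 2 H = -6 + 6 H$)
$k{\left(a \right)} = -9 - a$
$j{\left(g \right)} = -19$ ($j{\left(g \right)} = -9 - 10 = -19$)
$h = -24$ ($h = \left(13 - 7\right) + \left(-6 + 6 \left(-4\right)\right) = 6 - 30 = -24$)
$K{\left(O \right)} = -2 + O^{2}$
$\frac{j{\left(-26 \right)}}{1604} - K{\left(h \right)} = - \frac{19}{1604} - \left(-2 + \left(-24\right)^{2}\right) = \left(-19\right) \frac{1}{1604} - \left(-2 + 576\right) = - \frac{19}{1604} - 574 = - \frac{920715}{1604}$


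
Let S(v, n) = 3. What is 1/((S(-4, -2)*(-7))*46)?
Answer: -1/966 ≈ -0.0010352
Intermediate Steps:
1/((S(-4, -2)*(-7))*46) = 1/((3*(-7))*46) = 1/(-21*46) = 1/(-966) = -1/966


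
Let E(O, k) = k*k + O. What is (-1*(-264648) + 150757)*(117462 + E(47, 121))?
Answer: 54895770750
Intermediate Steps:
E(O, k) = O + k² (E(O, k) = k² + O = O + k²)
(-1*(-264648) + 150757)*(117462 + E(47, 121)) = (-1*(-264648) + 150757)*(117462 + (47 + 121²)) = (264648 + 150757)*(117462 + (47 + 14641)) = 415405*(117462 + 14688) = 415405*132150 = 54895770750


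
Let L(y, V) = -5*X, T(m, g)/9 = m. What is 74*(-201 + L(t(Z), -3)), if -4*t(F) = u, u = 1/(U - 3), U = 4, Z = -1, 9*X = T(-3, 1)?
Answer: -13764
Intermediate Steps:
T(m, g) = 9*m
X = -3 (X = (9*(-3))/9 = (⅑)*(-27) = -3)
u = 1 (u = 1/(4 - 3) = 1/1 = 1)
t(F) = -¼ (t(F) = -¼*1 = -¼)
L(y, V) = 15 (L(y, V) = -5*(-3) = 15)
74*(-201 + L(t(Z), -3)) = 74*(-201 + 15) = 74*(-186) = -13764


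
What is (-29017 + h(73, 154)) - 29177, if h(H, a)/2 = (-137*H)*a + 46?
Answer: -3138410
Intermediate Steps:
h(H, a) = 92 - 274*H*a (h(H, a) = 2*((-137*H)*a + 46) = 2*(-137*H*a + 46) = 2*(46 - 137*H*a) = 92 - 274*H*a)
(-29017 + h(73, 154)) - 29177 = (-29017 + (92 - 274*73*154)) - 29177 = (-29017 + (92 - 3080308)) - 29177 = (-29017 - 3080216) - 29177 = -3109233 - 29177 = -3138410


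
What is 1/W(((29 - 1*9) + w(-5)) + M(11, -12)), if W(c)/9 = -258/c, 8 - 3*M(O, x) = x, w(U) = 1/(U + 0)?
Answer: -397/34830 ≈ -0.011398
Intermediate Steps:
w(U) = 1/U
M(O, x) = 8/3 - x/3
W(c) = -2322/c (W(c) = 9*(-258/c) = -2322/c)
1/W(((29 - 1*9) + w(-5)) + M(11, -12)) = 1/(-2322/(((29 - 1*9) + 1/(-5)) + (8/3 - ⅓*(-12)))) = 1/(-2322/(((29 - 9) - ⅕) + (8/3 + 4))) = 1/(-2322/((20 - ⅕) + 20/3)) = 1/(-2322/(99/5 + 20/3)) = 1/(-2322/397/15) = 1/(-2322*15/397) = 1/(-34830/397) = -397/34830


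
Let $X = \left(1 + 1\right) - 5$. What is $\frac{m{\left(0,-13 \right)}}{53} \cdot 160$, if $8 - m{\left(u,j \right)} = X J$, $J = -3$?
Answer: $- \frac{160}{53} \approx -3.0189$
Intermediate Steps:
$X = -3$ ($X = 2 - 5 = -3$)
$m{\left(u,j \right)} = -1$ ($m{\left(u,j \right)} = 8 - \left(-3\right) \left(-3\right) = 8 - 9 = -1$)
$\frac{m{\left(0,-13 \right)}}{53} \cdot 160 = - \frac{1}{53} \cdot 160 = \left(-1\right) \frac{1}{53} \cdot 160 = \left(- \frac{1}{53}\right) 160 = - \frac{160}{53}$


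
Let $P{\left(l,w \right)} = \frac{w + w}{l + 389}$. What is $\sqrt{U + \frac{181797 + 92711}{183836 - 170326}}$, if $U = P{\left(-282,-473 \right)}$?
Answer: $\frac{6 \sqrt{166560743755}}{722785} \approx 3.3879$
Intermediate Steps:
$P{\left(l,w \right)} = \frac{2 w}{389 + l}$
$U = - \frac{946}{107}$ ($U = 2 \left(-473\right) \frac{1}{389 - 282} = 2 \left(-473\right) \frac{1}{107} = - \frac{946}{107} \approx -8.8411$)
$\sqrt{U + \frac{181797 + 92711}{183836 - 170326}} = \sqrt{- \frac{946}{107} + \frac{181797 + 92711}{183836 - 170326}} = \sqrt{- \frac{946}{107} + \frac{274508}{13510}} = \sqrt{- \frac{946}{107} + 274508 \cdot \frac{1}{13510}} = \sqrt{- \frac{946}{107} + \frac{137254}{6755}} = \sqrt{\frac{8295948}{722785}} = \frac{6 \sqrt{166560743755}}{722785}$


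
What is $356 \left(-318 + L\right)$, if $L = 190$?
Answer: $-45568$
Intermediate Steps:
$356 \left(-318 + L\right) = 356 \left(-318 + 190\right) = 356 \left(-128\right) = -45568$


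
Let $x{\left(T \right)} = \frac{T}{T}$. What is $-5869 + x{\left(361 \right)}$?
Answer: $-5868$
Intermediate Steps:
$x{\left(T \right)} = 1$
$-5869 + x{\left(361 \right)} = -5869 + 1 = -5868$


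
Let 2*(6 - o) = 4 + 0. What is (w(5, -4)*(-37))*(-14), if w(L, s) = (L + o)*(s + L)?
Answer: 4662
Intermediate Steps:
o = 4 (o = 6 - (4 + 0)/2 = 6 - 1/2*4 = 6 - 2 = 4)
w(L, s) = (4 + L)*(L + s) (w(L, s) = (L + 4)*(s + L) = (4 + L)*(L + s))
(w(5, -4)*(-37))*(-14) = ((5**2 + 4*5 + 4*(-4) + 5*(-4))*(-37))*(-14) = ((25 + 20 - 16 - 20)*(-37))*(-14) = (9*(-37))*(-14) = -333*(-14) = 4662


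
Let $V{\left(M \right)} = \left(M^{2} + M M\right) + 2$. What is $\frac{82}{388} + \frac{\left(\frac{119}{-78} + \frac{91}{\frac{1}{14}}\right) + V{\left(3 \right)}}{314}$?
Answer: $\frac{10280947}{2375724} \approx 4.3275$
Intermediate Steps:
$V{\left(M \right)} = 2 + 2 M^{2}$ ($V{\left(M \right)} = \left(M^{2} + M^{2}\right) + 2 = 2 M^{2} + 2 = 2 + 2 M^{2}$)
$\frac{82}{388} + \frac{\left(\frac{119}{-78} + \frac{91}{\frac{1}{14}}\right) + V{\left(3 \right)}}{314} = \frac{82}{388} + \frac{\left(\frac{119}{-78} + \frac{91}{\frac{1}{14}}\right) + \left(2 + 2 \cdot 3^{2}\right)}{314} = 82 \cdot \frac{1}{388} + \left(\left(119 \left(- \frac{1}{78}\right) + 91 \frac{1}{\frac{1}{14}}\right) + \left(2 + 2 \cdot 9\right)\right) \frac{1}{314} = \frac{41}{194} + \left(\left(- \frac{119}{78} + 91 \cdot 14\right) + \left(2 + 18\right)\right) \frac{1}{314} = \frac{41}{194} + \left(\left(- \frac{119}{78} + 1274\right) + 20\right) \frac{1}{314} = \frac{41}{194} + \left(\frac{99253}{78} + 20\right) \frac{1}{314} = \frac{41}{194} + \frac{100813}{78} \cdot \frac{1}{314} = \frac{41}{194} + \frac{100813}{24492} = \frac{10280947}{2375724}$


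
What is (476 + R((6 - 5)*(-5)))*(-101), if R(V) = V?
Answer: -47571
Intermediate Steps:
(476 + R((6 - 5)*(-5)))*(-101) = (476 + (6 - 5)*(-5))*(-101) = (476 + 1*(-5))*(-101) = (476 - 5)*(-101) = 471*(-101) = -47571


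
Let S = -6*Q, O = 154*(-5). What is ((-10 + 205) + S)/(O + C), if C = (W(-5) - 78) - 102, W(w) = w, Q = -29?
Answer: -369/955 ≈ -0.38639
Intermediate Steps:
O = -770
S = 174 (S = -6*(-29) = 174)
C = -185 (C = (-5 - 78) - 102 = -83 - 102 = -185)
((-10 + 205) + S)/(O + C) = ((-10 + 205) + 174)/(-770 - 185) = (195 + 174)/(-955) = 369*(-1/955) = -369/955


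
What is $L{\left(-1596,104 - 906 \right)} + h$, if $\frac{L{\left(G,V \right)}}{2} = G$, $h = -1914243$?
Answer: $-1917435$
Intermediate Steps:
$L{\left(G,V \right)} = 2 G$
$L{\left(-1596,104 - 906 \right)} + h = 2 \left(-1596\right) - 1914243 = -3192 - 1914243 = -1917435$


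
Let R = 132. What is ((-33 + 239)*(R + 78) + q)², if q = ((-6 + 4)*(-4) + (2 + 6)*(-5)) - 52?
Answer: 1864166976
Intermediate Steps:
q = -84 (q = (-2*(-4) + 8*(-5)) - 52 = (8 - 40) - 52 = -32 - 52 = -84)
((-33 + 239)*(R + 78) + q)² = ((-33 + 239)*(132 + 78) - 84)² = (206*210 - 84)² = (43260 - 84)² = 43176² = 1864166976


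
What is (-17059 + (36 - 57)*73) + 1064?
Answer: -17528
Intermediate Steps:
(-17059 + (36 - 57)*73) + 1064 = (-17059 - 21*73) + 1064 = (-17059 - 1533) + 1064 = -18592 + 1064 = -17528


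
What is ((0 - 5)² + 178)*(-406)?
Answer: -82418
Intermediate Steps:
((0 - 5)² + 178)*(-406) = ((-5)² + 178)*(-406) = (25 + 178)*(-406) = 203*(-406) = -82418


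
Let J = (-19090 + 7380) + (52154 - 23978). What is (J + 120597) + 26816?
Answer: 163879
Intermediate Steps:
J = 16466 (J = -11710 + 28176 = 16466)
(J + 120597) + 26816 = (16466 + 120597) + 26816 = 137063 + 26816 = 163879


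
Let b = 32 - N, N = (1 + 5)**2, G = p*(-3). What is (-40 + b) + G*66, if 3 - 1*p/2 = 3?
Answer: -44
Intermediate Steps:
p = 0 (p = 6 - 2*3 = 6 - 6 = 0)
G = 0 (G = 0*(-3) = 0)
N = 36 (N = 6**2 = 36)
b = -4 (b = 32 - 1*36 = 32 - 36 = -4)
(-40 + b) + G*66 = (-40 - 4) + 0*66 = -44 + 0 = -44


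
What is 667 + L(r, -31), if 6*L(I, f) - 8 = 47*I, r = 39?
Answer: 5843/6 ≈ 973.83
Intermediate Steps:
L(I, f) = 4/3 + 47*I/6 (L(I, f) = 4/3 + (47*I)/6 = 4/3 + 47*I/6)
667 + L(r, -31) = 667 + (4/3 + (47/6)*39) = 667 + (4/3 + 611/2) = 667 + 1841/6 = 5843/6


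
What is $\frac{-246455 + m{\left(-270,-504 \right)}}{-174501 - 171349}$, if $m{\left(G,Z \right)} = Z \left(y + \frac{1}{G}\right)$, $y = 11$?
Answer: $\frac{3779957}{5187750} \approx 0.72863$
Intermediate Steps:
$m{\left(G,Z \right)} = Z \left(11 + \frac{1}{G}\right)$
$\frac{-246455 + m{\left(-270,-504 \right)}}{-174501 - 171349} = \frac{-246455 + \left(11 \left(-504\right) - \frac{504}{-270}\right)}{-174501 - 171349} = \frac{-246455 - \frac{83132}{15}}{-345850} = \left(-246455 + \left(-5544 + \frac{28}{15}\right)\right) \left(- \frac{1}{345850}\right) = \left(-246455 - \frac{83132}{15}\right) \left(- \frac{1}{345850}\right) = \left(- \frac{3779957}{15}\right) \left(- \frac{1}{345850}\right) = \frac{3779957}{5187750}$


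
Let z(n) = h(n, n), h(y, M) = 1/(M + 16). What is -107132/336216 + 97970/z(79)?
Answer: 782303159317/84054 ≈ 9.3072e+6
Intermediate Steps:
h(y, M) = 1/(16 + M)
z(n) = 1/(16 + n)
-107132/336216 + 97970/z(79) = -107132/336216 + 97970/(1/(16 + 79)) = -107132*1/336216 + 97970/(1/95) = -26783/84054 + 97970/(1/95) = -26783/84054 + 97970*95 = -26783/84054 + 9307150 = 782303159317/84054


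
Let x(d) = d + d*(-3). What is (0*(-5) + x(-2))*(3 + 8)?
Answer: 44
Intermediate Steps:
x(d) = -2*d (x(d) = d - 3*d = -2*d)
(0*(-5) + x(-2))*(3 + 8) = (0*(-5) - 2*(-2))*(3 + 8) = (0 + 4)*11 = 4*11 = 44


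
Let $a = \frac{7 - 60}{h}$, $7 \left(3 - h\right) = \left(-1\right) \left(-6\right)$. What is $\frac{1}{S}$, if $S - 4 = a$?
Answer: $- \frac{15}{311} \approx -0.048231$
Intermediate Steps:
$h = \frac{15}{7}$ ($h = 3 - \frac{\left(-1\right) \left(-6\right)}{7} = 3 - \frac{6}{7} = \frac{15}{7} \approx 2.1429$)
$a = - \frac{371}{15}$ ($a = \frac{7 - 60}{\frac{15}{7}} = \frac{7}{15} \left(-53\right) = - \frac{371}{15} \approx -24.733$)
$S = - \frac{311}{15}$ ($S = 4 - \frac{371}{15} = - \frac{311}{15} \approx -20.733$)
$\frac{1}{S} = \frac{1}{- \frac{311}{15}} = - \frac{15}{311}$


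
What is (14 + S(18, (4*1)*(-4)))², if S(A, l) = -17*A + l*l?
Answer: 1296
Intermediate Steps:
S(A, l) = l² - 17*A (S(A, l) = -17*A + l² = l² - 17*A)
(14 + S(18, (4*1)*(-4)))² = (14 + (((4*1)*(-4))² - 17*18))² = (14 + ((4*(-4))² - 306))² = (14 + ((-16)² - 306))² = (14 + (256 - 306))² = (14 - 50)² = (-36)² = 1296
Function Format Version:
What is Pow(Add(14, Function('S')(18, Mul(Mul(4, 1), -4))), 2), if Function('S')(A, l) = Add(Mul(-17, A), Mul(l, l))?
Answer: 1296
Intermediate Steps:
Function('S')(A, l) = Add(Pow(l, 2), Mul(-17, A)) (Function('S')(A, l) = Add(Mul(-17, A), Pow(l, 2)) = Add(Pow(l, 2), Mul(-17, A)))
Pow(Add(14, Function('S')(18, Mul(Mul(4, 1), -4))), 2) = Pow(Add(14, Add(Pow(Mul(Mul(4, 1), -4), 2), Mul(-17, 18))), 2) = Pow(Add(14, Add(Pow(Mul(4, -4), 2), -306)), 2) = Pow(Add(14, Add(Pow(-16, 2), -306)), 2) = Pow(Add(14, Add(256, -306)), 2) = Pow(Add(14, -50), 2) = Pow(-36, 2) = 1296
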